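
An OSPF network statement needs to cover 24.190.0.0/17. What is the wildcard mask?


Subnet mask: 255.255.128.0
Wildcard = 255.255.255.255 - subnet mask
255 - 255 = 0
255 - 255 = 0
255 - 128 = 127
255 - 0 = 255
Wildcard: 0.0.127.255


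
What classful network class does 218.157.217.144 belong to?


First octet: 218
Binary: 11011010
110xxxxx -> Class C (192-223)
Class C, default mask 255.255.255.0 (/24)


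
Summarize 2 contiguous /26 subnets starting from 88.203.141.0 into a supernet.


Original prefix: /26
Number of subnets: 2 = 2^1
New prefix = 26 - 1 = 25
Supernet: 88.203.141.0/25


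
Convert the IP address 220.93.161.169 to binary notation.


220 = 11011100
93 = 01011101
161 = 10100001
169 = 10101001
Binary: 11011100.01011101.10100001.10101001


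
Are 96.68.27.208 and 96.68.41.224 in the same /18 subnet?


Mask: 255.255.192.0
96.68.27.208 AND mask = 96.68.0.0
96.68.41.224 AND mask = 96.68.0.0
Yes, same subnet (96.68.0.0)


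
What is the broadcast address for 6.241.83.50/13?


Network: 6.240.0.0/13
Host bits = 19
Set all host bits to 1:
Broadcast: 6.247.255.255


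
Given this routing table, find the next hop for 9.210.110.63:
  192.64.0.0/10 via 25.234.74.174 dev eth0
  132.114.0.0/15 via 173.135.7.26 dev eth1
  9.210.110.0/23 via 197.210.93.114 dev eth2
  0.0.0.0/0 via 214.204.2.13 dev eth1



Longest prefix match for 9.210.110.63:
  /10 192.64.0.0: no
  /15 132.114.0.0: no
  /23 9.210.110.0: MATCH
  /0 0.0.0.0: MATCH
Selected: next-hop 197.210.93.114 via eth2 (matched /23)


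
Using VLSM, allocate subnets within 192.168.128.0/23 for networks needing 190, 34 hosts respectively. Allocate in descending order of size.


190 hosts -> /24 (254 usable): 192.168.128.0/24
34 hosts -> /26 (62 usable): 192.168.129.0/26
Allocation: 192.168.128.0/24 (190 hosts, 254 usable); 192.168.129.0/26 (34 hosts, 62 usable)


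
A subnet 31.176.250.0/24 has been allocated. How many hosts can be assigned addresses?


Host bits = 32 - 24 = 8
Total addresses = 2^8 = 256
Usable = total - 2 (network and broadcast)
Usable hosts: 254


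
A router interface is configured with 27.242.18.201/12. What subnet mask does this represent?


/12 means 12 network bits, 20 host bits
Binary: 11111111111100000000000000000000
Mask: 255.240.0.0


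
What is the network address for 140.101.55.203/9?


IP:   10001100.01100101.00110111.11001011
Mask: 11111111.10000000.00000000.00000000
AND operation:
Net:  10001100.00000000.00000000.00000000
Network: 140.0.0.0/9


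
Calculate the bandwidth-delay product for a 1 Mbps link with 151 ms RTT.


BDP = bandwidth * RTT
= 1 Mbps * 151 ms
= 1 * 1e6 * 151 / 1000 bits
= 151000 bits
= 18875 bytes
= 18.4326 KB
BDP = 151000 bits (18875 bytes)


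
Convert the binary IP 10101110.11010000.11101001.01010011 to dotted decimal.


10101110 = 174
11010000 = 208
11101001 = 233
01010011 = 83
IP: 174.208.233.83


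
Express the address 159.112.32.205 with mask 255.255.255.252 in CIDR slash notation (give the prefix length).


Binary: 11111111.11111111.11111111.11111100
Count leading 1s
Prefix: /30


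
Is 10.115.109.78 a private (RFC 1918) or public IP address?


RFC 1918 private ranges:
  10.0.0.0/8 (10.0.0.0 - 10.255.255.255)
  172.16.0.0/12 (172.16.0.0 - 172.31.255.255)
  192.168.0.0/16 (192.168.0.0 - 192.168.255.255)
Private (in 10.0.0.0/8)


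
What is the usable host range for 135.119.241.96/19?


Network: 135.119.224.0
Broadcast: 135.119.255.255
First usable = network + 1
Last usable = broadcast - 1
Range: 135.119.224.1 to 135.119.255.254


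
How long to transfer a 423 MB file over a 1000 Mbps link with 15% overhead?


Effective throughput = 1000 * (1 - 15/100) = 850 Mbps
File size in Mb = 423 * 8 = 3384 Mb
Time = 3384 / 850
Time = 3.9812 seconds


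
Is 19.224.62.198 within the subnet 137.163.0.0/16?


Subnet network: 137.163.0.0
Test IP AND mask: 19.224.0.0
No, 19.224.62.198 is not in 137.163.0.0/16


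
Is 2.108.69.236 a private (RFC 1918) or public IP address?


RFC 1918 private ranges:
  10.0.0.0/8 (10.0.0.0 - 10.255.255.255)
  172.16.0.0/12 (172.16.0.0 - 172.31.255.255)
  192.168.0.0/16 (192.168.0.0 - 192.168.255.255)
Public (not in any RFC 1918 range)


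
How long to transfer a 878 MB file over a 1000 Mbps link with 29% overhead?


Effective throughput = 1000 * (1 - 29/100) = 710 Mbps
File size in Mb = 878 * 8 = 7024 Mb
Time = 7024 / 710
Time = 9.893 seconds


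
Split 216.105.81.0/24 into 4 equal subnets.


New prefix = 24 + 2 = 26
Each subnet has 64 addresses
  216.105.81.0/26
  216.105.81.64/26
  216.105.81.128/26
  216.105.81.192/26
Subnets: 216.105.81.0/26, 216.105.81.64/26, 216.105.81.128/26, 216.105.81.192/26


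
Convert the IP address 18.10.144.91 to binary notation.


18 = 00010010
10 = 00001010
144 = 10010000
91 = 01011011
Binary: 00010010.00001010.10010000.01011011


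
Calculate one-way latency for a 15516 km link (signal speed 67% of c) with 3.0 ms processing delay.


Speed = 0.67 * 3e5 km/s = 201000 km/s
Propagation delay = 15516 / 201000 = 0.0772 s = 77.194 ms
Processing delay = 3.0 ms
Total one-way latency = 80.194 ms


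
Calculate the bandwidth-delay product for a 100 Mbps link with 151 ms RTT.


BDP = bandwidth * RTT
= 100 Mbps * 151 ms
= 100 * 1e6 * 151 / 1000 bits
= 15100000 bits
= 1887500 bytes
= 1843.2617 KB
BDP = 15100000 bits (1887500 bytes)


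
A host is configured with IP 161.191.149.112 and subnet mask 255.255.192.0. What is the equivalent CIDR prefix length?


Binary: 11111111.11111111.11000000.00000000
Count leading 1s
Prefix: /18


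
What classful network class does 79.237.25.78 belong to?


First octet: 79
Binary: 01001111
0xxxxxxx -> Class A (1-126)
Class A, default mask 255.0.0.0 (/8)


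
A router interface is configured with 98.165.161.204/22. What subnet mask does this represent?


/22 means 22 network bits, 10 host bits
Binary: 11111111111111111111110000000000
Mask: 255.255.252.0


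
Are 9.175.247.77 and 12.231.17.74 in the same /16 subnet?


Mask: 255.255.0.0
9.175.247.77 AND mask = 9.175.0.0
12.231.17.74 AND mask = 12.231.0.0
No, different subnets (9.175.0.0 vs 12.231.0.0)


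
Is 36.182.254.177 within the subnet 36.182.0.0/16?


Subnet network: 36.182.0.0
Test IP AND mask: 36.182.0.0
Yes, 36.182.254.177 is in 36.182.0.0/16


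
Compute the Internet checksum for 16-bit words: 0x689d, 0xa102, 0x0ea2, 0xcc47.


Sum all words (with carry folding):
+ 0x689d = 0x689d
+ 0xa102 = 0x09a0
+ 0x0ea2 = 0x1842
+ 0xcc47 = 0xe489
One's complement: ~0xe489
Checksum = 0x1b76


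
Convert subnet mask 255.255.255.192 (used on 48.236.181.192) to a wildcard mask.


Subnet mask: 255.255.255.192
Wildcard = 255.255.255.255 - subnet mask
255 - 255 = 0
255 - 255 = 0
255 - 255 = 0
255 - 192 = 63
Wildcard: 0.0.0.63


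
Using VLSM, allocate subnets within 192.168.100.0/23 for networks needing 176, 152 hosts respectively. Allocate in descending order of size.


176 hosts -> /24 (254 usable): 192.168.100.0/24
152 hosts -> /24 (254 usable): 192.168.101.0/24
Allocation: 192.168.100.0/24 (176 hosts, 254 usable); 192.168.101.0/24 (152 hosts, 254 usable)


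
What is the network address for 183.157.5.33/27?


IP:   10110111.10011101.00000101.00100001
Mask: 11111111.11111111.11111111.11100000
AND operation:
Net:  10110111.10011101.00000101.00100000
Network: 183.157.5.32/27


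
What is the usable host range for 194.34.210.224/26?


Network: 194.34.210.192
Broadcast: 194.34.210.255
First usable = network + 1
Last usable = broadcast - 1
Range: 194.34.210.193 to 194.34.210.254


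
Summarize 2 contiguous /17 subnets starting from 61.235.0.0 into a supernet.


Original prefix: /17
Number of subnets: 2 = 2^1
New prefix = 17 - 1 = 16
Supernet: 61.235.0.0/16


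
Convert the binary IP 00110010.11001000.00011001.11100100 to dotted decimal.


00110010 = 50
11001000 = 200
00011001 = 25
11100100 = 228
IP: 50.200.25.228


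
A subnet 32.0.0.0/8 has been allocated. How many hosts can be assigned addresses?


Host bits = 32 - 8 = 24
Total addresses = 2^24 = 16777216
Usable = total - 2 (network and broadcast)
Usable hosts: 16777214


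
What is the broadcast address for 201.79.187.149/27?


Network: 201.79.187.128/27
Host bits = 5
Set all host bits to 1:
Broadcast: 201.79.187.159


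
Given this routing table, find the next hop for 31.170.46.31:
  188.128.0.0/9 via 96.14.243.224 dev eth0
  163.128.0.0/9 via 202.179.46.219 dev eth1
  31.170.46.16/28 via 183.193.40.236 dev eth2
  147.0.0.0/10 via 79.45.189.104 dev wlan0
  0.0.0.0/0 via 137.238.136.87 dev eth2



Longest prefix match for 31.170.46.31:
  /9 188.128.0.0: no
  /9 163.128.0.0: no
  /28 31.170.46.16: MATCH
  /10 147.0.0.0: no
  /0 0.0.0.0: MATCH
Selected: next-hop 183.193.40.236 via eth2 (matched /28)


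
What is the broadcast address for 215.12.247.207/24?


Network: 215.12.247.0/24
Host bits = 8
Set all host bits to 1:
Broadcast: 215.12.247.255


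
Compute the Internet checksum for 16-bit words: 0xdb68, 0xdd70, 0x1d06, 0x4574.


Sum all words (with carry folding):
+ 0xdb68 = 0xdb68
+ 0xdd70 = 0xb8d9
+ 0x1d06 = 0xd5df
+ 0x4574 = 0x1b54
One's complement: ~0x1b54
Checksum = 0xe4ab


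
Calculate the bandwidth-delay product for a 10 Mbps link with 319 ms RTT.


BDP = bandwidth * RTT
= 10 Mbps * 319 ms
= 10 * 1e6 * 319 / 1000 bits
= 3190000 bits
= 398750 bytes
= 389.4043 KB
BDP = 3190000 bits (398750 bytes)


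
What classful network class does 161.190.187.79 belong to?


First octet: 161
Binary: 10100001
10xxxxxx -> Class B (128-191)
Class B, default mask 255.255.0.0 (/16)


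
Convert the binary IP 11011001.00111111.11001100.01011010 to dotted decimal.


11011001 = 217
00111111 = 63
11001100 = 204
01011010 = 90
IP: 217.63.204.90


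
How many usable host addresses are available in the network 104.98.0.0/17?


Host bits = 32 - 17 = 15
Total addresses = 2^15 = 32768
Usable = total - 2 (network and broadcast)
Usable hosts: 32766


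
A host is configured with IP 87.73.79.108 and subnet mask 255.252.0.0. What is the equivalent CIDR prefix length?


Binary: 11111111.11111100.00000000.00000000
Count leading 1s
Prefix: /14


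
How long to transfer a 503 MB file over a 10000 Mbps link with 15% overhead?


Effective throughput = 10000 * (1 - 15/100) = 8500 Mbps
File size in Mb = 503 * 8 = 4024 Mb
Time = 4024 / 8500
Time = 0.4734 seconds


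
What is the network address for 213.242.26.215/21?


IP:   11010101.11110010.00011010.11010111
Mask: 11111111.11111111.11111000.00000000
AND operation:
Net:  11010101.11110010.00011000.00000000
Network: 213.242.24.0/21


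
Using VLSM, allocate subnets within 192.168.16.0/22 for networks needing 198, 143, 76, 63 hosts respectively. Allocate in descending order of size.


198 hosts -> /24 (254 usable): 192.168.16.0/24
143 hosts -> /24 (254 usable): 192.168.17.0/24
76 hosts -> /25 (126 usable): 192.168.18.0/25
63 hosts -> /25 (126 usable): 192.168.18.128/25
Allocation: 192.168.16.0/24 (198 hosts, 254 usable); 192.168.17.0/24 (143 hosts, 254 usable); 192.168.18.0/25 (76 hosts, 126 usable); 192.168.18.128/25 (63 hosts, 126 usable)


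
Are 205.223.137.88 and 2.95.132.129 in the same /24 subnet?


Mask: 255.255.255.0
205.223.137.88 AND mask = 205.223.137.0
2.95.132.129 AND mask = 2.95.132.0
No, different subnets (205.223.137.0 vs 2.95.132.0)


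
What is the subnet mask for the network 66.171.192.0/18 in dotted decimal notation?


/18 means 18 network bits, 14 host bits
Binary: 11111111111111111100000000000000
Mask: 255.255.192.0


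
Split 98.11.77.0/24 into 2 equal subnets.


New prefix = 24 + 1 = 25
Each subnet has 128 addresses
  98.11.77.0/25
  98.11.77.128/25
Subnets: 98.11.77.0/25, 98.11.77.128/25


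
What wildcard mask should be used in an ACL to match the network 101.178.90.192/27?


Subnet mask: 255.255.255.224
Wildcard = 255.255.255.255 - subnet mask
255 - 255 = 0
255 - 255 = 0
255 - 255 = 0
255 - 224 = 31
Wildcard: 0.0.0.31


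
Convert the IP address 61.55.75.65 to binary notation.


61 = 00111101
55 = 00110111
75 = 01001011
65 = 01000001
Binary: 00111101.00110111.01001011.01000001


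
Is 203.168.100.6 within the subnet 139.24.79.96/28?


Subnet network: 139.24.79.96
Test IP AND mask: 203.168.100.0
No, 203.168.100.6 is not in 139.24.79.96/28


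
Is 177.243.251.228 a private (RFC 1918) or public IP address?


RFC 1918 private ranges:
  10.0.0.0/8 (10.0.0.0 - 10.255.255.255)
  172.16.0.0/12 (172.16.0.0 - 172.31.255.255)
  192.168.0.0/16 (192.168.0.0 - 192.168.255.255)
Public (not in any RFC 1918 range)


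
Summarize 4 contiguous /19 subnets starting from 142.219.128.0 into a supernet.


Original prefix: /19
Number of subnets: 4 = 2^2
New prefix = 19 - 2 = 17
Supernet: 142.219.128.0/17


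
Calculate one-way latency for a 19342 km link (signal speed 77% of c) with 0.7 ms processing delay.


Speed = 0.77 * 3e5 km/s = 231000 km/s
Propagation delay = 19342 / 231000 = 0.0837 s = 83.7316 ms
Processing delay = 0.7 ms
Total one-way latency = 84.4316 ms


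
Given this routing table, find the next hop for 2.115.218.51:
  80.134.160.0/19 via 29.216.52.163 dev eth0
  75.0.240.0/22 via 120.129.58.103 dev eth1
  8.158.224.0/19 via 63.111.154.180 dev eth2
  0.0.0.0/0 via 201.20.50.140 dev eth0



Longest prefix match for 2.115.218.51:
  /19 80.134.160.0: no
  /22 75.0.240.0: no
  /19 8.158.224.0: no
  /0 0.0.0.0: MATCH
Selected: next-hop 201.20.50.140 via eth0 (matched /0)


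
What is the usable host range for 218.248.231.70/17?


Network: 218.248.128.0
Broadcast: 218.248.255.255
First usable = network + 1
Last usable = broadcast - 1
Range: 218.248.128.1 to 218.248.255.254


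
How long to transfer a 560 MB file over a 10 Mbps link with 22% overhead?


Effective throughput = 10 * (1 - 22/100) = 7.8 Mbps
File size in Mb = 560 * 8 = 4480 Mb
Time = 4480 / 7.8
Time = 574.359 seconds


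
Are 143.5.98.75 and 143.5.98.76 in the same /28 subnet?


Mask: 255.255.255.240
143.5.98.75 AND mask = 143.5.98.64
143.5.98.76 AND mask = 143.5.98.64
Yes, same subnet (143.5.98.64)


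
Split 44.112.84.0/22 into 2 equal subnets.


New prefix = 22 + 1 = 23
Each subnet has 512 addresses
  44.112.84.0/23
  44.112.86.0/23
Subnets: 44.112.84.0/23, 44.112.86.0/23


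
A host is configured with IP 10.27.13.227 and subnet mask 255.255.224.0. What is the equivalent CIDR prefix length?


Binary: 11111111.11111111.11100000.00000000
Count leading 1s
Prefix: /19


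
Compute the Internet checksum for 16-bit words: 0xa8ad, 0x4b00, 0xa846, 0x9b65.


Sum all words (with carry folding):
+ 0xa8ad = 0xa8ad
+ 0x4b00 = 0xf3ad
+ 0xa846 = 0x9bf4
+ 0x9b65 = 0x375a
One's complement: ~0x375a
Checksum = 0xc8a5


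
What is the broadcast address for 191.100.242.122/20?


Network: 191.100.240.0/20
Host bits = 12
Set all host bits to 1:
Broadcast: 191.100.255.255


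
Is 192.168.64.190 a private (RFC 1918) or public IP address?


RFC 1918 private ranges:
  10.0.0.0/8 (10.0.0.0 - 10.255.255.255)
  172.16.0.0/12 (172.16.0.0 - 172.31.255.255)
  192.168.0.0/16 (192.168.0.0 - 192.168.255.255)
Private (in 192.168.0.0/16)


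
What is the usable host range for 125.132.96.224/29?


Network: 125.132.96.224
Broadcast: 125.132.96.231
First usable = network + 1
Last usable = broadcast - 1
Range: 125.132.96.225 to 125.132.96.230


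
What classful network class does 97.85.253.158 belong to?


First octet: 97
Binary: 01100001
0xxxxxxx -> Class A (1-126)
Class A, default mask 255.0.0.0 (/8)


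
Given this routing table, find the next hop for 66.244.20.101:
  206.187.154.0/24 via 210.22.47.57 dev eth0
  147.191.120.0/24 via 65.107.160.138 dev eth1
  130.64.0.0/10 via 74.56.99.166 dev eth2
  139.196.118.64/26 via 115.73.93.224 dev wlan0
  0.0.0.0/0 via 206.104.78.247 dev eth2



Longest prefix match for 66.244.20.101:
  /24 206.187.154.0: no
  /24 147.191.120.0: no
  /10 130.64.0.0: no
  /26 139.196.118.64: no
  /0 0.0.0.0: MATCH
Selected: next-hop 206.104.78.247 via eth2 (matched /0)


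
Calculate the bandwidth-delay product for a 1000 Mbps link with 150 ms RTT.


BDP = bandwidth * RTT
= 1000 Mbps * 150 ms
= 1000 * 1e6 * 150 / 1000 bits
= 150000000 bits
= 18750000 bytes
= 18310.5469 KB
BDP = 150000000 bits (18750000 bytes)


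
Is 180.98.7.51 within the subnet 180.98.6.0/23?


Subnet network: 180.98.6.0
Test IP AND mask: 180.98.6.0
Yes, 180.98.7.51 is in 180.98.6.0/23


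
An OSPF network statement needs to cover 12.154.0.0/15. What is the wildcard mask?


Subnet mask: 255.254.0.0
Wildcard = 255.255.255.255 - subnet mask
255 - 255 = 0
255 - 254 = 1
255 - 0 = 255
255 - 0 = 255
Wildcard: 0.1.255.255


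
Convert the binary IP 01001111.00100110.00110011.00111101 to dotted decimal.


01001111 = 79
00100110 = 38
00110011 = 51
00111101 = 61
IP: 79.38.51.61


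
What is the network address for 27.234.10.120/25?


IP:   00011011.11101010.00001010.01111000
Mask: 11111111.11111111.11111111.10000000
AND operation:
Net:  00011011.11101010.00001010.00000000
Network: 27.234.10.0/25


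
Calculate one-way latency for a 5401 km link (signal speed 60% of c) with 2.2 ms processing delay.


Speed = 0.6 * 3e5 km/s = 180000 km/s
Propagation delay = 5401 / 180000 = 0.03 s = 30.0056 ms
Processing delay = 2.2 ms
Total one-way latency = 32.2056 ms


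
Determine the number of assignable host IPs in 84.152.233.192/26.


Host bits = 32 - 26 = 6
Total addresses = 2^6 = 64
Usable = total - 2 (network and broadcast)
Usable hosts: 62


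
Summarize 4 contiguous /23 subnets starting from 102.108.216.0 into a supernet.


Original prefix: /23
Number of subnets: 4 = 2^2
New prefix = 23 - 2 = 21
Supernet: 102.108.216.0/21


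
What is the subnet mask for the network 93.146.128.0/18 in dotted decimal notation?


/18 means 18 network bits, 14 host bits
Binary: 11111111111111111100000000000000
Mask: 255.255.192.0


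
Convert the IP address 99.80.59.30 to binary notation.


99 = 01100011
80 = 01010000
59 = 00111011
30 = 00011110
Binary: 01100011.01010000.00111011.00011110


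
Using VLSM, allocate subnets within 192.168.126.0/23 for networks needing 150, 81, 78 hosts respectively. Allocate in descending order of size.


150 hosts -> /24 (254 usable): 192.168.126.0/24
81 hosts -> /25 (126 usable): 192.168.127.0/25
78 hosts -> /25 (126 usable): 192.168.127.128/25
Allocation: 192.168.126.0/24 (150 hosts, 254 usable); 192.168.127.0/25 (81 hosts, 126 usable); 192.168.127.128/25 (78 hosts, 126 usable)


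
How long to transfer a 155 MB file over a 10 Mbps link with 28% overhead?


Effective throughput = 10 * (1 - 28/100) = 7.2 Mbps
File size in Mb = 155 * 8 = 1240 Mb
Time = 1240 / 7.2
Time = 172.2222 seconds


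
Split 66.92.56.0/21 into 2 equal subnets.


New prefix = 21 + 1 = 22
Each subnet has 1024 addresses
  66.92.56.0/22
  66.92.60.0/22
Subnets: 66.92.56.0/22, 66.92.60.0/22


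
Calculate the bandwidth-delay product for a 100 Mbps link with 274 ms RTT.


BDP = bandwidth * RTT
= 100 Mbps * 274 ms
= 100 * 1e6 * 274 / 1000 bits
= 27400000 bits
= 3425000 bytes
= 3344.7266 KB
BDP = 27400000 bits (3425000 bytes)


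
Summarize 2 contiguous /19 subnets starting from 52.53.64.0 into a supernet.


Original prefix: /19
Number of subnets: 2 = 2^1
New prefix = 19 - 1 = 18
Supernet: 52.53.64.0/18


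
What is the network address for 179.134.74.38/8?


IP:   10110011.10000110.01001010.00100110
Mask: 11111111.00000000.00000000.00000000
AND operation:
Net:  10110011.00000000.00000000.00000000
Network: 179.0.0.0/8


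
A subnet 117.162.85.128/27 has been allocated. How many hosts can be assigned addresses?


Host bits = 32 - 27 = 5
Total addresses = 2^5 = 32
Usable = total - 2 (network and broadcast)
Usable hosts: 30


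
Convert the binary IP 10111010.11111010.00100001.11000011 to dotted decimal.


10111010 = 186
11111010 = 250
00100001 = 33
11000011 = 195
IP: 186.250.33.195


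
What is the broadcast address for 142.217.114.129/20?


Network: 142.217.112.0/20
Host bits = 12
Set all host bits to 1:
Broadcast: 142.217.127.255


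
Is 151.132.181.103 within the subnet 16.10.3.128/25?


Subnet network: 16.10.3.128
Test IP AND mask: 151.132.181.0
No, 151.132.181.103 is not in 16.10.3.128/25


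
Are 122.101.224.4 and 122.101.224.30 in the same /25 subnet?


Mask: 255.255.255.128
122.101.224.4 AND mask = 122.101.224.0
122.101.224.30 AND mask = 122.101.224.0
Yes, same subnet (122.101.224.0)


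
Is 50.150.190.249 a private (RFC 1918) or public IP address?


RFC 1918 private ranges:
  10.0.0.0/8 (10.0.0.0 - 10.255.255.255)
  172.16.0.0/12 (172.16.0.0 - 172.31.255.255)
  192.168.0.0/16 (192.168.0.0 - 192.168.255.255)
Public (not in any RFC 1918 range)


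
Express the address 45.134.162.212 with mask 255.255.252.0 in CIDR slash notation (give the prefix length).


Binary: 11111111.11111111.11111100.00000000
Count leading 1s
Prefix: /22


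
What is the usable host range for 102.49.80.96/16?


Network: 102.49.0.0
Broadcast: 102.49.255.255
First usable = network + 1
Last usable = broadcast - 1
Range: 102.49.0.1 to 102.49.255.254


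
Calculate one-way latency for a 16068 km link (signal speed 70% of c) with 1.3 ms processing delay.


Speed = 0.7 * 3e5 km/s = 210000 km/s
Propagation delay = 16068 / 210000 = 0.0765 s = 76.5143 ms
Processing delay = 1.3 ms
Total one-way latency = 77.8143 ms


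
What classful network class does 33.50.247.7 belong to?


First octet: 33
Binary: 00100001
0xxxxxxx -> Class A (1-126)
Class A, default mask 255.0.0.0 (/8)


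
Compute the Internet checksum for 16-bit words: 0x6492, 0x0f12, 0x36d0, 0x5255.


Sum all words (with carry folding):
+ 0x6492 = 0x6492
+ 0x0f12 = 0x73a4
+ 0x36d0 = 0xaa74
+ 0x5255 = 0xfcc9
One's complement: ~0xfcc9
Checksum = 0x0336


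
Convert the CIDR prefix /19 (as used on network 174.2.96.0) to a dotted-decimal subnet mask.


/19 means 19 network bits, 13 host bits
Binary: 11111111111111111110000000000000
Mask: 255.255.224.0


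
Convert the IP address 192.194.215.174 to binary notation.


192 = 11000000
194 = 11000010
215 = 11010111
174 = 10101110
Binary: 11000000.11000010.11010111.10101110


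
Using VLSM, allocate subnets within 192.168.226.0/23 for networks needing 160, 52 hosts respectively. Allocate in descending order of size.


160 hosts -> /24 (254 usable): 192.168.226.0/24
52 hosts -> /26 (62 usable): 192.168.227.0/26
Allocation: 192.168.226.0/24 (160 hosts, 254 usable); 192.168.227.0/26 (52 hosts, 62 usable)


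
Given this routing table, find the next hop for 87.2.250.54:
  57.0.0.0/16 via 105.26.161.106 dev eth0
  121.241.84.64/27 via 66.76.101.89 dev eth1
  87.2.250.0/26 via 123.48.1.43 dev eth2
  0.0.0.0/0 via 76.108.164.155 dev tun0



Longest prefix match for 87.2.250.54:
  /16 57.0.0.0: no
  /27 121.241.84.64: no
  /26 87.2.250.0: MATCH
  /0 0.0.0.0: MATCH
Selected: next-hop 123.48.1.43 via eth2 (matched /26)


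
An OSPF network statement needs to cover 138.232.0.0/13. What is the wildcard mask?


Subnet mask: 255.248.0.0
Wildcard = 255.255.255.255 - subnet mask
255 - 255 = 0
255 - 248 = 7
255 - 0 = 255
255 - 0 = 255
Wildcard: 0.7.255.255


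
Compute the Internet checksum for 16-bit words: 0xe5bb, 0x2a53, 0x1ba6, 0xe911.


Sum all words (with carry folding):
+ 0xe5bb = 0xe5bb
+ 0x2a53 = 0x100f
+ 0x1ba6 = 0x2bb5
+ 0xe911 = 0x14c7
One's complement: ~0x14c7
Checksum = 0xeb38


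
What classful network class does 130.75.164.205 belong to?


First octet: 130
Binary: 10000010
10xxxxxx -> Class B (128-191)
Class B, default mask 255.255.0.0 (/16)


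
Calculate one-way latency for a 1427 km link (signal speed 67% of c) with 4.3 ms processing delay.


Speed = 0.67 * 3e5 km/s = 201000 km/s
Propagation delay = 1427 / 201000 = 0.0071 s = 7.0995 ms
Processing delay = 4.3 ms
Total one-way latency = 11.3995 ms


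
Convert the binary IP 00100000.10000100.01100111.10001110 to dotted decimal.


00100000 = 32
10000100 = 132
01100111 = 103
10001110 = 142
IP: 32.132.103.142


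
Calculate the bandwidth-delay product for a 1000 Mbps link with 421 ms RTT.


BDP = bandwidth * RTT
= 1000 Mbps * 421 ms
= 1000 * 1e6 * 421 / 1000 bits
= 421000000 bits
= 52625000 bytes
= 51391.6016 KB
BDP = 421000000 bits (52625000 bytes)


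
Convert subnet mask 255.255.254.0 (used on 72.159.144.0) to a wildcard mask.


Subnet mask: 255.255.254.0
Wildcard = 255.255.255.255 - subnet mask
255 - 255 = 0
255 - 255 = 0
255 - 254 = 1
255 - 0 = 255
Wildcard: 0.0.1.255


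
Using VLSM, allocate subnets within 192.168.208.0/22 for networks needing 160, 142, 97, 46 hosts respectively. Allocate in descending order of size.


160 hosts -> /24 (254 usable): 192.168.208.0/24
142 hosts -> /24 (254 usable): 192.168.209.0/24
97 hosts -> /25 (126 usable): 192.168.210.0/25
46 hosts -> /26 (62 usable): 192.168.210.128/26
Allocation: 192.168.208.0/24 (160 hosts, 254 usable); 192.168.209.0/24 (142 hosts, 254 usable); 192.168.210.0/25 (97 hosts, 126 usable); 192.168.210.128/26 (46 hosts, 62 usable)


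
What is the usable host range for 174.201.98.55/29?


Network: 174.201.98.48
Broadcast: 174.201.98.55
First usable = network + 1
Last usable = broadcast - 1
Range: 174.201.98.49 to 174.201.98.54


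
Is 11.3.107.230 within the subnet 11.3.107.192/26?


Subnet network: 11.3.107.192
Test IP AND mask: 11.3.107.192
Yes, 11.3.107.230 is in 11.3.107.192/26


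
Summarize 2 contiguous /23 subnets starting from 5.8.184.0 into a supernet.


Original prefix: /23
Number of subnets: 2 = 2^1
New prefix = 23 - 1 = 22
Supernet: 5.8.184.0/22


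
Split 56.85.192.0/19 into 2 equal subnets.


New prefix = 19 + 1 = 20
Each subnet has 4096 addresses
  56.85.192.0/20
  56.85.208.0/20
Subnets: 56.85.192.0/20, 56.85.208.0/20


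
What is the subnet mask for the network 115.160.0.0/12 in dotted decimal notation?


/12 means 12 network bits, 20 host bits
Binary: 11111111111100000000000000000000
Mask: 255.240.0.0


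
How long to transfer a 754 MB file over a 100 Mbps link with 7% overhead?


Effective throughput = 100 * (1 - 7/100) = 93 Mbps
File size in Mb = 754 * 8 = 6032 Mb
Time = 6032 / 93
Time = 64.8602 seconds


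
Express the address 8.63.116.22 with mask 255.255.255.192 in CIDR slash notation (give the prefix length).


Binary: 11111111.11111111.11111111.11000000
Count leading 1s
Prefix: /26


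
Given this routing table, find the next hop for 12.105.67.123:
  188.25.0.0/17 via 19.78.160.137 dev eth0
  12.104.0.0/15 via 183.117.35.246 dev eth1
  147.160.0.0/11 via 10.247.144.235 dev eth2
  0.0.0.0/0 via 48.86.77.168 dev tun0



Longest prefix match for 12.105.67.123:
  /17 188.25.0.0: no
  /15 12.104.0.0: MATCH
  /11 147.160.0.0: no
  /0 0.0.0.0: MATCH
Selected: next-hop 183.117.35.246 via eth1 (matched /15)


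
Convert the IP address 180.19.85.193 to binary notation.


180 = 10110100
19 = 00010011
85 = 01010101
193 = 11000001
Binary: 10110100.00010011.01010101.11000001


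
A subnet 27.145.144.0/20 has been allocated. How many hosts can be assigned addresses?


Host bits = 32 - 20 = 12
Total addresses = 2^12 = 4096
Usable = total - 2 (network and broadcast)
Usable hosts: 4094


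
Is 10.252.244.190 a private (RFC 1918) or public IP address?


RFC 1918 private ranges:
  10.0.0.0/8 (10.0.0.0 - 10.255.255.255)
  172.16.0.0/12 (172.16.0.0 - 172.31.255.255)
  192.168.0.0/16 (192.168.0.0 - 192.168.255.255)
Private (in 10.0.0.0/8)


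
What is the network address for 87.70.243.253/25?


IP:   01010111.01000110.11110011.11111101
Mask: 11111111.11111111.11111111.10000000
AND operation:
Net:  01010111.01000110.11110011.10000000
Network: 87.70.243.128/25


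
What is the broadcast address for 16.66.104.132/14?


Network: 16.64.0.0/14
Host bits = 18
Set all host bits to 1:
Broadcast: 16.67.255.255


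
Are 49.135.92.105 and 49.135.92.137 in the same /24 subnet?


Mask: 255.255.255.0
49.135.92.105 AND mask = 49.135.92.0
49.135.92.137 AND mask = 49.135.92.0
Yes, same subnet (49.135.92.0)


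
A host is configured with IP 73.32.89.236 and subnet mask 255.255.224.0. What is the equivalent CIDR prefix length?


Binary: 11111111.11111111.11100000.00000000
Count leading 1s
Prefix: /19


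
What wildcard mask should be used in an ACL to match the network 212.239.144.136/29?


Subnet mask: 255.255.255.248
Wildcard = 255.255.255.255 - subnet mask
255 - 255 = 0
255 - 255 = 0
255 - 255 = 0
255 - 248 = 7
Wildcard: 0.0.0.7


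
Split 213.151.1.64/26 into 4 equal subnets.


New prefix = 26 + 2 = 28
Each subnet has 16 addresses
  213.151.1.64/28
  213.151.1.80/28
  213.151.1.96/28
  213.151.1.112/28
Subnets: 213.151.1.64/28, 213.151.1.80/28, 213.151.1.96/28, 213.151.1.112/28


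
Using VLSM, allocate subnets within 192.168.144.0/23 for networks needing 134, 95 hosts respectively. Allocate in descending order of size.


134 hosts -> /24 (254 usable): 192.168.144.0/24
95 hosts -> /25 (126 usable): 192.168.145.0/25
Allocation: 192.168.144.0/24 (134 hosts, 254 usable); 192.168.145.0/25 (95 hosts, 126 usable)


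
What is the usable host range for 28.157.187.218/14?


Network: 28.156.0.0
Broadcast: 28.159.255.255
First usable = network + 1
Last usable = broadcast - 1
Range: 28.156.0.1 to 28.159.255.254


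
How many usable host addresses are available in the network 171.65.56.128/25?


Host bits = 32 - 25 = 7
Total addresses = 2^7 = 128
Usable = total - 2 (network and broadcast)
Usable hosts: 126


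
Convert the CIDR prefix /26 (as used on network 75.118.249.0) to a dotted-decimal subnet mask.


/26 means 26 network bits, 6 host bits
Binary: 11111111111111111111111111000000
Mask: 255.255.255.192


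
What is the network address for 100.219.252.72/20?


IP:   01100100.11011011.11111100.01001000
Mask: 11111111.11111111.11110000.00000000
AND operation:
Net:  01100100.11011011.11110000.00000000
Network: 100.219.240.0/20


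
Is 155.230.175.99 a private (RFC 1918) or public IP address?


RFC 1918 private ranges:
  10.0.0.0/8 (10.0.0.0 - 10.255.255.255)
  172.16.0.0/12 (172.16.0.0 - 172.31.255.255)
  192.168.0.0/16 (192.168.0.0 - 192.168.255.255)
Public (not in any RFC 1918 range)


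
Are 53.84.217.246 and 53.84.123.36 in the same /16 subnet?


Mask: 255.255.0.0
53.84.217.246 AND mask = 53.84.0.0
53.84.123.36 AND mask = 53.84.0.0
Yes, same subnet (53.84.0.0)


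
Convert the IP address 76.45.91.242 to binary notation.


76 = 01001100
45 = 00101101
91 = 01011011
242 = 11110010
Binary: 01001100.00101101.01011011.11110010


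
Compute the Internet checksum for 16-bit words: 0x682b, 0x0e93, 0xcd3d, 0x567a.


Sum all words (with carry folding):
+ 0x682b = 0x682b
+ 0x0e93 = 0x76be
+ 0xcd3d = 0x43fc
+ 0x567a = 0x9a76
One's complement: ~0x9a76
Checksum = 0x6589


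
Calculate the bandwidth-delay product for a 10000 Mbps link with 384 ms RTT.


BDP = bandwidth * RTT
= 10000 Mbps * 384 ms
= 10000 * 1e6 * 384 / 1000 bits
= 3840000000 bits
= 480000000 bytes
= 468750 KB
BDP = 3840000000 bits (480000000 bytes)


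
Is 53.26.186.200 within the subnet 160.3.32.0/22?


Subnet network: 160.3.32.0
Test IP AND mask: 53.26.184.0
No, 53.26.186.200 is not in 160.3.32.0/22


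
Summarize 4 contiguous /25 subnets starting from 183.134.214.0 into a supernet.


Original prefix: /25
Number of subnets: 4 = 2^2
New prefix = 25 - 2 = 23
Supernet: 183.134.214.0/23


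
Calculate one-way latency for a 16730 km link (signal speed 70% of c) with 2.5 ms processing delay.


Speed = 0.7 * 3e5 km/s = 210000 km/s
Propagation delay = 16730 / 210000 = 0.0797 s = 79.6667 ms
Processing delay = 2.5 ms
Total one-way latency = 82.1667 ms


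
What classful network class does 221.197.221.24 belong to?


First octet: 221
Binary: 11011101
110xxxxx -> Class C (192-223)
Class C, default mask 255.255.255.0 (/24)


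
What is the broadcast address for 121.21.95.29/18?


Network: 121.21.64.0/18
Host bits = 14
Set all host bits to 1:
Broadcast: 121.21.127.255


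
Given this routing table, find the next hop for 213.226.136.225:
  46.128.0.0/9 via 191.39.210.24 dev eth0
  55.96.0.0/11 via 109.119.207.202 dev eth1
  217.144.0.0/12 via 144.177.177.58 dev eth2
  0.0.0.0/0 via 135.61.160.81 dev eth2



Longest prefix match for 213.226.136.225:
  /9 46.128.0.0: no
  /11 55.96.0.0: no
  /12 217.144.0.0: no
  /0 0.0.0.0: MATCH
Selected: next-hop 135.61.160.81 via eth2 (matched /0)


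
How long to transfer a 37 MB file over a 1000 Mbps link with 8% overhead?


Effective throughput = 1000 * (1 - 8/100) = 920 Mbps
File size in Mb = 37 * 8 = 296 Mb
Time = 296 / 920
Time = 0.3217 seconds


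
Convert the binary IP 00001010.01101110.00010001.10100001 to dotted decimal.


00001010 = 10
01101110 = 110
00010001 = 17
10100001 = 161
IP: 10.110.17.161


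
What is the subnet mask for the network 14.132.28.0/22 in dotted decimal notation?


/22 means 22 network bits, 10 host bits
Binary: 11111111111111111111110000000000
Mask: 255.255.252.0


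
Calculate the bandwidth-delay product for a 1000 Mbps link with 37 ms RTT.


BDP = bandwidth * RTT
= 1000 Mbps * 37 ms
= 1000 * 1e6 * 37 / 1000 bits
= 37000000 bits
= 4625000 bytes
= 4516.6016 KB
BDP = 37000000 bits (4625000 bytes)


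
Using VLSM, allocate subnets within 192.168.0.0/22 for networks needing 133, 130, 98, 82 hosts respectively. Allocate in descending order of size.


133 hosts -> /24 (254 usable): 192.168.0.0/24
130 hosts -> /24 (254 usable): 192.168.1.0/24
98 hosts -> /25 (126 usable): 192.168.2.0/25
82 hosts -> /25 (126 usable): 192.168.2.128/25
Allocation: 192.168.0.0/24 (133 hosts, 254 usable); 192.168.1.0/24 (130 hosts, 254 usable); 192.168.2.0/25 (98 hosts, 126 usable); 192.168.2.128/25 (82 hosts, 126 usable)


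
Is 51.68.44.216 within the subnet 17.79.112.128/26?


Subnet network: 17.79.112.128
Test IP AND mask: 51.68.44.192
No, 51.68.44.216 is not in 17.79.112.128/26


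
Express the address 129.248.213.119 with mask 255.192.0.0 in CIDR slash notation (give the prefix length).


Binary: 11111111.11000000.00000000.00000000
Count leading 1s
Prefix: /10


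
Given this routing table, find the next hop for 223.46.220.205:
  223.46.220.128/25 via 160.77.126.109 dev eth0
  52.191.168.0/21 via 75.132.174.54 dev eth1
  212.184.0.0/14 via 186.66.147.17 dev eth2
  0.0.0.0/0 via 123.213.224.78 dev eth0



Longest prefix match for 223.46.220.205:
  /25 223.46.220.128: MATCH
  /21 52.191.168.0: no
  /14 212.184.0.0: no
  /0 0.0.0.0: MATCH
Selected: next-hop 160.77.126.109 via eth0 (matched /25)


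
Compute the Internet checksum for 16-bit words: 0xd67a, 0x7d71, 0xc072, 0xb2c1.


Sum all words (with carry folding):
+ 0xd67a = 0xd67a
+ 0x7d71 = 0x53ec
+ 0xc072 = 0x145f
+ 0xb2c1 = 0xc720
One's complement: ~0xc720
Checksum = 0x38df


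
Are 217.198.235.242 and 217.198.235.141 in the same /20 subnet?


Mask: 255.255.240.0
217.198.235.242 AND mask = 217.198.224.0
217.198.235.141 AND mask = 217.198.224.0
Yes, same subnet (217.198.224.0)


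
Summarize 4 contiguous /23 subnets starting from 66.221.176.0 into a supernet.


Original prefix: /23
Number of subnets: 4 = 2^2
New prefix = 23 - 2 = 21
Supernet: 66.221.176.0/21


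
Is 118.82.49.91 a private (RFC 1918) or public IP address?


RFC 1918 private ranges:
  10.0.0.0/8 (10.0.0.0 - 10.255.255.255)
  172.16.0.0/12 (172.16.0.0 - 172.31.255.255)
  192.168.0.0/16 (192.168.0.0 - 192.168.255.255)
Public (not in any RFC 1918 range)


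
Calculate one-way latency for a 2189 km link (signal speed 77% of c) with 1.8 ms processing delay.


Speed = 0.77 * 3e5 km/s = 231000 km/s
Propagation delay = 2189 / 231000 = 0.0095 s = 9.4762 ms
Processing delay = 1.8 ms
Total one-way latency = 11.2762 ms


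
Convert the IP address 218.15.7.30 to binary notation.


218 = 11011010
15 = 00001111
7 = 00000111
30 = 00011110
Binary: 11011010.00001111.00000111.00011110


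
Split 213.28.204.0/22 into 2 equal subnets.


New prefix = 22 + 1 = 23
Each subnet has 512 addresses
  213.28.204.0/23
  213.28.206.0/23
Subnets: 213.28.204.0/23, 213.28.206.0/23


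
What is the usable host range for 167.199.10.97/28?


Network: 167.199.10.96
Broadcast: 167.199.10.111
First usable = network + 1
Last usable = broadcast - 1
Range: 167.199.10.97 to 167.199.10.110


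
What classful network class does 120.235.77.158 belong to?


First octet: 120
Binary: 01111000
0xxxxxxx -> Class A (1-126)
Class A, default mask 255.0.0.0 (/8)


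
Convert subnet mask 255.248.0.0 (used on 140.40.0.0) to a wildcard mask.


Subnet mask: 255.248.0.0
Wildcard = 255.255.255.255 - subnet mask
255 - 255 = 0
255 - 248 = 7
255 - 0 = 255
255 - 0 = 255
Wildcard: 0.7.255.255


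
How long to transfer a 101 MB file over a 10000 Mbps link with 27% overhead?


Effective throughput = 10000 * (1 - 27/100) = 7300 Mbps
File size in Mb = 101 * 8 = 808 Mb
Time = 808 / 7300
Time = 0.1107 seconds


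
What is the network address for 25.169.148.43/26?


IP:   00011001.10101001.10010100.00101011
Mask: 11111111.11111111.11111111.11000000
AND operation:
Net:  00011001.10101001.10010100.00000000
Network: 25.169.148.0/26


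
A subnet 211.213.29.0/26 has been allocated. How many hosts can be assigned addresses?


Host bits = 32 - 26 = 6
Total addresses = 2^6 = 64
Usable = total - 2 (network and broadcast)
Usable hosts: 62


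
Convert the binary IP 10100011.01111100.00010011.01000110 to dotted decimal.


10100011 = 163
01111100 = 124
00010011 = 19
01000110 = 70
IP: 163.124.19.70


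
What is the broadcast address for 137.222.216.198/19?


Network: 137.222.192.0/19
Host bits = 13
Set all host bits to 1:
Broadcast: 137.222.223.255


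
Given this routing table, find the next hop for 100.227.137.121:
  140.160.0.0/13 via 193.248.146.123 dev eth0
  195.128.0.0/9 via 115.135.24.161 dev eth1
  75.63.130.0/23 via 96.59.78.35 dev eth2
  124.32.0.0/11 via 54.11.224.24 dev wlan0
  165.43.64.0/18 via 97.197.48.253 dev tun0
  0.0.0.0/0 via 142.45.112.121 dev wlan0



Longest prefix match for 100.227.137.121:
  /13 140.160.0.0: no
  /9 195.128.0.0: no
  /23 75.63.130.0: no
  /11 124.32.0.0: no
  /18 165.43.64.0: no
  /0 0.0.0.0: MATCH
Selected: next-hop 142.45.112.121 via wlan0 (matched /0)


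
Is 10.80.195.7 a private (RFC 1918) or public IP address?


RFC 1918 private ranges:
  10.0.0.0/8 (10.0.0.0 - 10.255.255.255)
  172.16.0.0/12 (172.16.0.0 - 172.31.255.255)
  192.168.0.0/16 (192.168.0.0 - 192.168.255.255)
Private (in 10.0.0.0/8)


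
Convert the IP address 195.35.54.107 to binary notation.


195 = 11000011
35 = 00100011
54 = 00110110
107 = 01101011
Binary: 11000011.00100011.00110110.01101011


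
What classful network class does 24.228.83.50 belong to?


First octet: 24
Binary: 00011000
0xxxxxxx -> Class A (1-126)
Class A, default mask 255.0.0.0 (/8)


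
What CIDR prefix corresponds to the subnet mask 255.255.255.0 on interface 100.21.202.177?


Binary: 11111111.11111111.11111111.00000000
Count leading 1s
Prefix: /24


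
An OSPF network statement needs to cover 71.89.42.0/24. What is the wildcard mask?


Subnet mask: 255.255.255.0
Wildcard = 255.255.255.255 - subnet mask
255 - 255 = 0
255 - 255 = 0
255 - 255 = 0
255 - 0 = 255
Wildcard: 0.0.0.255


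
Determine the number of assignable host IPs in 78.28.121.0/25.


Host bits = 32 - 25 = 7
Total addresses = 2^7 = 128
Usable = total - 2 (network and broadcast)
Usable hosts: 126


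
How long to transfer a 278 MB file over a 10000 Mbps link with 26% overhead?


Effective throughput = 10000 * (1 - 26/100) = 7400 Mbps
File size in Mb = 278 * 8 = 2224 Mb
Time = 2224 / 7400
Time = 0.3005 seconds
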